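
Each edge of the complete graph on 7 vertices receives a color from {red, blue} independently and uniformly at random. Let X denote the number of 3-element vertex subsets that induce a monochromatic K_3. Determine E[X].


Let X = Σ_S X_S over the C(7, 3) = 35 subsets S of size 3, where X_S = 1 if the K_3 on S is monochromatic.
For a fixed S, the K_3 on S has C(3, 2) = 3 edges. P[all 3 edges red] = (1/2)^3, and likewise for blue, so P[monochromatic] = 2·(1/2)^3 = 2^{1 − 3} = 1/4.
Summing: E[X] = C(7, 3) · 2^{1 − 3} = 35 · 1/4 = 35/4.
Numerically: E[X] ≈ 8.7500.

E[X] = C(7,3)·2^(1−C(3,2)) = 35/4 ≈ 8.7500.


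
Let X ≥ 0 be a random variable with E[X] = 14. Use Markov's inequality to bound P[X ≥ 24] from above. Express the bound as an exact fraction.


μ = E[X] = 14, a = 24.
Markov: P[X ≥ 24] ≤ μ/a = (14)/24 = 7/12.
Numerically: ≈ 0.58333.
(Since a = 24 > μ = 14.00000, the bound 7/12 is < 1 and informative.)

P[X ≥ 24] ≤ 7/12 ≈ 0.58333.


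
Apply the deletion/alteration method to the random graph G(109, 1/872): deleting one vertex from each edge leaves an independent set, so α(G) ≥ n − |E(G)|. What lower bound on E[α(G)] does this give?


E[|E(G)|] = C(109, 2)·p = 5886 · (1/872) = 27/4.
E[α(G)] ≥ n − E[|E(G)|] = 109 − 27/4 = 409/4.
Numerically: ≈ 102.250000.
(This is only a lower bound; the true E[α(G)] may be larger.)

E[α(G)] ≥ 409/4 ≈ 102.250000.


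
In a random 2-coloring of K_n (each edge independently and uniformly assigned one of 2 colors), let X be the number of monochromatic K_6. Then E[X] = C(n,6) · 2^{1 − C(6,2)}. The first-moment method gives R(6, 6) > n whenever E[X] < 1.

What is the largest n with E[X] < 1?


We need C(n, 6) · 2^{1 − 15} < 1, i.e. C(n, 6) < 2^{15 − 1} = 16384.
Check values of n near the boundary:
  n = 13: C(13, 6) = 1716; 1716 < 16384? YES
  n = 14: C(14, 6) = 3003; 3003 < 16384? YES
  n = 15: C(15, 6) = 5005; 5005 < 16384? YES
  n = 16: C(16, 6) = 8008; 8008 < 16384? YES
  n = 17: C(17, 6) = 12376; 12376 < 16384? YES
  n = 18: C(18, 6) = 18564; 18564 < 16384? NO
  n = 19: C(19, 6) = 27132; 27132 < 16384? NO
The largest n with C(n, 6) < 16384 is n = 17 (where E[X] = 1547/2048 ≈ 0.755371). Hence R(6, 6) > 17, i.e. R(6, 6) ≥ 18.

Largest n = 17; hence R(6, 6) > 17.


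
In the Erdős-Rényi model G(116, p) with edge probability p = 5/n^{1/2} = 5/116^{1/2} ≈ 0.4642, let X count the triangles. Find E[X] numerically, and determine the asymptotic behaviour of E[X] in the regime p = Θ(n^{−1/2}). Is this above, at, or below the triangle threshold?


Number of potential triangles: C(116, 3) = 253460.
Each occurs with probability p³ ≈ (0.4642)³ ≈ 1.000514e-01.
By linearity: E[X] = C(116, 3)·p³ ≈ 253460 · 1.000514e-01 ≈ 25359.0196.
Since α = 1/2 < 1, p = c/n^{1/2} ≫ 1/n is above the triangle threshold p ~ 1/n. Asymptotically E[X] ~ (c³/6)·n^{3(1−α)} = (5³/6)·n^{1.5} → ∞; triangles are abundant w.h.p.

E[X] ≈ 25359.0196; in regime p = Θ(1/n^{1/2}) E[X] diverges (above the triangle threshold p ~ 1/n).


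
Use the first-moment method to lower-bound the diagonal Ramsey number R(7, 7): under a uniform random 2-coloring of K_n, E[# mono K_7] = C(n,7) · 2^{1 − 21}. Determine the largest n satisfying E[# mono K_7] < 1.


We need C(n, 7) · 2^{1 − 21} < 1, i.e. C(n, 7) < 2^{21 − 1} = 1048576.
Check values of n near the boundary:
  n = 25: C(25, 7) = 480700; 480700 < 1048576? YES
  n = 26: C(26, 7) = 657800; 657800 < 1048576? YES
  n = 27: C(27, 7) = 888030; 888030 < 1048576? YES
  n = 28: C(28, 7) = 1184040; 1184040 < 1048576? NO
  n = 29: C(29, 7) = 1560780; 1560780 < 1048576? NO
  n = 30: C(30, 7) = 2035800; 2035800 < 1048576? NO
The largest n with C(n, 7) < 1048576 is n = 27 (where E[X] = 444015/524288 ≈ 0.8468914). Hence R(7, 7) > 27, i.e. R(7, 7) ≥ 28.

Largest n = 27; hence R(7, 7) > 27.


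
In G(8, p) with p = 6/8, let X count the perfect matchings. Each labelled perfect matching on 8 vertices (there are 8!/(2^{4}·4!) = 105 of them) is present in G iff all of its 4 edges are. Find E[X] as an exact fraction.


K_8 has 8!/(2^{4}·4!) = 105 labelled perfect matchings.
For each such perfect matching H, let X_H = 1 if all 4 edges of H are present in G. Then P[X_H = 1] = p^{4} = (3/4)^{4} = 81/256.
By linearity of expectation: E[X] = Σ_H E[X_H] = 105 · p^{4} = 105 · 81/256 = 8505/256.
Numerically: E[X] ≈ 33.2.

E[X] = 105 · (3/4)^{4} = 8505/256 ≈ 33.2.


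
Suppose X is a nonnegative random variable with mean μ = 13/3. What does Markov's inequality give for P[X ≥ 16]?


μ = E[X] = 13/3, a = 16.
Markov: P[X ≥ 16] ≤ μ/a = (13/3)/16 = 13/48.
Numerically: ≈ 0.271.
(Since a = 16 > μ = 4.333, the bound 13/48 is < 1 and informative.)

P[X ≥ 16] ≤ 13/48 ≈ 0.271.


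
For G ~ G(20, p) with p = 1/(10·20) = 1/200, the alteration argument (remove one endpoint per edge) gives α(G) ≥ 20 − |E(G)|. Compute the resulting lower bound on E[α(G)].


E[|E(G)|] = C(20, 2)·p = 190 · (1/200) = 19/20.
E[α(G)] ≥ n − E[|E(G)|] = 20 − 19/20 = 381/20.
Numerically: ≈ 19.050000.
(This is only a lower bound; the true E[α(G)] may be larger.)

E[α(G)] ≥ 381/20 ≈ 19.050000.


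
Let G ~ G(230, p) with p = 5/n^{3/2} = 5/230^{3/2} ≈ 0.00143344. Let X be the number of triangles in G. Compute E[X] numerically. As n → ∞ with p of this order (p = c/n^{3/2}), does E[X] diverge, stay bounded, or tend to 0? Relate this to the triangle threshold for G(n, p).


Number of potential triangles: C(230, 3) = 2001460.
Each occurs with probability p³ ≈ (0.00143344)³ ≈ 2.94533536e-09.
By linearity: E[X] = C(230, 3)·p³ ≈ 2001460 · 2.94533536e-09 ≈ 0.005895.
Since α = 3/2 > 1, p = c/n^{3/2} = o(1/n) is below the triangle threshold p ~ 1/n. Asymptotically E[X] ~ (c³/6)·n^{3(1−α)} = (5³/6)·n^{-1.5} → 0, so by Markov's inequality G has no triangles w.h.p.

E[X] ≈ 0.005895; in regime p = Θ(1/n^{3/2}) E[X] tends to 0 (below the triangle threshold p ~ 1/n).


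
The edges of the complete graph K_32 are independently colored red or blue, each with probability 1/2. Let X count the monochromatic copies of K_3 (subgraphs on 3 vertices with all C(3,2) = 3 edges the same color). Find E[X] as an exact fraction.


Let X = Σ_S X_S over the C(32, 3) = 4960 subsets S of size 3, where X_S = 1 if the K_3 on S is monochromatic.
For a fixed S, the K_3 on S has C(3, 2) = 3 edges. P[all 3 edges red] = (1/2)^3, and likewise for blue, so P[monochromatic] = 2·(1/2)^3 = 2^{1 − 3} = 1/4.
By linearity: E[X] = C(32, 3) · 2^{1 − 3} = 4960 · 1/4 = 1240.
Numerically: E[X] ≈ 1240.000000.

E[X] = C(32,3)·2^(1−C(3,2)) = 1240 ≈ 1240.000000.


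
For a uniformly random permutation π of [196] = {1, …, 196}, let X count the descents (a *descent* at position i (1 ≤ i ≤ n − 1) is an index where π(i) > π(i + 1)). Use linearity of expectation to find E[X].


Write X = Σ X_I over i = 1, …, 195, with X_I the indicator of one descent.
There are 195 indicators.
For each fixed i, the pair (π(i), π(i+1)) is a uniformly random ordered pair of distinct values from {1, …, 196}; by symmetry P[π(i) > π(i+1)] = 1/2.
By linearity: E[X] = 195 · (1/2) = (196 − 1) · (1/2) = 195/2 ≈ 97.500000.

E[X] = 195/2 = 97.500000.


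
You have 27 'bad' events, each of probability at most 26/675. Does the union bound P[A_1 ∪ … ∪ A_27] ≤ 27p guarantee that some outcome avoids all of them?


Union bound: P[∪_{i=1}^{27} A_i] ≤ Σ_i P[A_i] ≤ 27·p = 27·(26/675) = 26/25.
Numerically: 26/25 ≈ 1.040.
Is 26/25 < 1? NO.
Since the bound 26/25 is ≥ 1, the union bound is uninformative here; it does NOT by itself certify existence.

27·p = 26/25 ≈ 1.040; existence NOT certified by the union bound.


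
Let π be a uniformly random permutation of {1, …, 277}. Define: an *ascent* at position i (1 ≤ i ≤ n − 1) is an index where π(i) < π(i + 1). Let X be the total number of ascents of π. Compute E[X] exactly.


Write X = Σ X_I over i = 1, …, 276, with X_I the indicator of one ascent.
There are 276 indicators.
For each fixed i, the pair (π(i), π(i+1)) is a uniformly random ordered pair of distinct values from {1, …, 277}; by symmetry P[π(i) < π(i+1)] = 1/2.
By linearity: E[X] = 276 · (1/2) = (277 − 1) · (1/2) = 138 ≈ 138.000.

E[X] = 138 = 138.000.


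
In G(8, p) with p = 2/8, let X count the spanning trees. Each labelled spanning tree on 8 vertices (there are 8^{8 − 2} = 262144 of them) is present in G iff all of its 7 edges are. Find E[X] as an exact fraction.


K_8 has 8^{8 − 2} = 262144 labelled spanning trees.
For each such spanning tree H, let X_H = 1 if all 7 edges of H are present in G. Then P[X_H = 1] = p^{7} = (1/4)^{7} = 1/16384.
By linearity: E[X] = Σ_H E[X_H] = 262144 · p^{7} = 262144 · 1/16384 = 16.
Numerically: E[X] ≈ 16.

E[X] = 262144 · (1/4)^{7} = 16 ≈ 16.


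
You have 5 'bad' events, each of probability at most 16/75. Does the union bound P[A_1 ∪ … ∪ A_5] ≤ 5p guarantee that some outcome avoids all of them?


Union bound: P[∪_{i=1}^{5} A_i] ≤ Σ_i P[A_i] ≤ 5·p = 5·(16/75) = 16/15.
Numerically: 16/15 ≈ 1.0667.
Is 16/15 < 1? NO.
Since the bound 16/15 is ≥ 1, the union bound is uninformative here; it does NOT by itself certify existence.

5·p = 16/15 ≈ 1.0667; existence NOT certified by the union bound.


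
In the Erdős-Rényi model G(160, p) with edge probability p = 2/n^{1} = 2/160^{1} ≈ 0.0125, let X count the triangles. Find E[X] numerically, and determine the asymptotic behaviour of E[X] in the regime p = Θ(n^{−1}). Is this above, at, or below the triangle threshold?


Number of potential triangles: C(160, 3) = 669920.
Each occurs with probability p³ ≈ (0.0125)³ ≈ 1.953125e-06.
By linearity: E[X] = C(160, 3)·p³ ≈ 669920 · 1.953125e-06 ≈ 1.3084.
Here α = 1, so p = 2/n is exactly at the triangle threshold p ~ 1/n. Asymptotically E[X] → c³/6 = 2³/6 = 4/3 ≈ 1.3333, a bounded constant. In this regime the triangle count is asymptotically Poisson(c³/6).

E[X] ≈ 1.3084; in regime p = Θ(1/n^{1}) E[X] stays bounded (at the triangle threshold p ~ 1/n).


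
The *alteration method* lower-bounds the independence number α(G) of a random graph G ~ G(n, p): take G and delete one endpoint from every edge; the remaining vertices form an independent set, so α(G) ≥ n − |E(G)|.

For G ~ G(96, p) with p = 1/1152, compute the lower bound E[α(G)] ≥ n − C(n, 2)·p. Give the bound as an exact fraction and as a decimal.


E[|E(G)|] = C(96, 2)·p = 4560 · (1/1152) = 95/24.
E[α(G)] ≥ n − E[|E(G)|] = 96 − 95/24 = 2209/24.
Numerically: ≈ 92.041667.
(This is only a lower bound; the true E[α(G)] may be larger.)

E[α(G)] ≥ 2209/24 ≈ 92.041667.


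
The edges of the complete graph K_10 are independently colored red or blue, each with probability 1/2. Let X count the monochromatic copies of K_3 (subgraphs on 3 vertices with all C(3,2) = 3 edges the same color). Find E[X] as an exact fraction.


Let X = Σ_S X_S over the C(10, 3) = 120 subsets S of size 3, where X_S = 1 if the K_3 on S is monochromatic.
For a fixed S, the K_3 on S has C(3, 2) = 3 edges. P[all 3 edges red] = (1/2)^3, and likewise for blue, so P[monochromatic] = 2·(1/2)^3 = 2^{1 − 3} = 1/4.
Summing: E[X] = C(10, 3) · 2^{1 − 3} = 120 · 1/4 = 30.
Numerically: E[X] ≈ 30.0000.

E[X] = C(10,3)·2^(1−C(3,2)) = 30 ≈ 30.0000.


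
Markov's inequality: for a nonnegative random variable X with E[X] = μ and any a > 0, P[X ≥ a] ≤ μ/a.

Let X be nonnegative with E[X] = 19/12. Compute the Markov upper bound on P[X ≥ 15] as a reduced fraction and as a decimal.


μ = E[X] = 19/12, a = 15.
Markov: P[X ≥ 15] ≤ μ/a = (19/12)/15 = 19/180.
Numerically: ≈ 0.106.
(Since a = 15 > μ = 1.583, the bound 19/180 is < 1 and informative.)

P[X ≥ 15] ≤ 19/180 ≈ 0.106.


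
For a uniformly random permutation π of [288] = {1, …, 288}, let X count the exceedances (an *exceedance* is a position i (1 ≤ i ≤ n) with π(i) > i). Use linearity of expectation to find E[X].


Write X = Σ_{i=1}^{288} X_i, where X_i = 1_{π(i) > i}.
For each fixed i, π(i) is uniform over {1, …, 288} (marginal of a uniform permutation), so P[π(i) > i] = (n − i)/n. Summing: Σ_{i=1}^{288} (n − i)/n = (0 + 1 + … + 287)/288 = 288(288 − 1)/(2·288) = (288 − 1)/2.
Hence E[X] = Σ_{i=1}^{288} (288 − i)/288 = 287/2 ≈ 143.500.

E[X] = 287/2 = 143.500.


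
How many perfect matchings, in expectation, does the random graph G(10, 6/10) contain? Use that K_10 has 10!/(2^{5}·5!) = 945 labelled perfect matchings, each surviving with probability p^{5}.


K_10 has 10!/(2^{5}·5!) = 945 labelled perfect matchings.
For each such perfect matching H, let X_H = 1 if all 5 edges of H are present in G. Then P[X_H = 1] = p^{5} = (3/5)^{5} = 243/3125.
By linearity: E[X] = Σ_H E[X_H] = 945 · p^{5} = 945 · 243/3125 = 45927/625.
Numerically: E[X] ≈ 73.4832.

E[X] = 945 · (3/5)^{5} = 45927/625 ≈ 73.4832.


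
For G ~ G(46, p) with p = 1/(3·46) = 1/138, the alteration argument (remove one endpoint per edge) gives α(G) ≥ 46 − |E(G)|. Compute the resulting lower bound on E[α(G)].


E[|E(G)|] = C(46, 2)·p = 1035 · (1/138) = 15/2.
E[α(G)] ≥ n − E[|E(G)|] = 46 − 15/2 = 77/2.
Numerically: ≈ 38.500.
(This is only a lower bound; the true E[α(G)] may be larger.)

E[α(G)] ≥ 77/2 ≈ 38.500.


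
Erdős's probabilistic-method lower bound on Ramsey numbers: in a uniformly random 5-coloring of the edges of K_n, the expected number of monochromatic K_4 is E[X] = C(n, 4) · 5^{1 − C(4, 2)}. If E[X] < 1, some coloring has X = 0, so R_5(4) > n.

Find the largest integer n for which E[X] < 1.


We need C(n, 4) · 5^{1 − 6} < 1, i.e. C(n, 4) < 5^{6 − 1} = 3125.
Check values of n near the boundary:
  n = 17: C(17, 4) = 2380; 2380 < 3125? YES
  n = 18: C(18, 4) = 3060; 3060 < 3125? YES
  n = 19: C(19, 4) = 3876; 3876 < 3125? NO
  n = 20: C(20, 4) = 4845; 4845 < 3125? NO
  n = 21: C(21, 4) = 5985; 5985 < 3125? NO
The largest n with C(n, 4) < 3125 is n = 18 (where E[X] = 612/625 ≈ 0.9792000). Hence R_5(4) > 18, i.e. R_5(4) ≥ 19.

Largest n = 18; hence R_5(4) > 18.


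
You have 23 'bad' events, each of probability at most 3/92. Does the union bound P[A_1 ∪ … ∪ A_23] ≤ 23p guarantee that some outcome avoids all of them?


Union bound: P[∪_{i=1}^{23} A_i] ≤ Σ_i P[A_i] ≤ 23·p = 23·(3/92) = 3/4.
Numerically: 3/4 ≈ 0.750.
Is 3/4 < 1? YES.
Since P[∪ A_i] ≤ 3/4 < 1, the complement has P[∩ A_i^c] ≥ 1 − 3/4 = 1/4 > 0, so some outcome avoids every A_i.

23·p = 3/4 ≈ 0.750; existence CERTIFIED by the union bound.


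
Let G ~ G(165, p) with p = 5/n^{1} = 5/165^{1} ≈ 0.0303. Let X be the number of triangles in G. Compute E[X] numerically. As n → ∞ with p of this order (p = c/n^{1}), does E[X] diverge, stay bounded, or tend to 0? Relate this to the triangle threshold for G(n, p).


Number of potential triangles: C(165, 3) = 735130.
Each occurs with probability p³ ≈ (0.0303)³ ≈ 2.78265e-05.
By linearity: E[X] = C(165, 3)·p³ ≈ 735130 · 2.78265e-05 ≈ 20.456.
Here α = 1, so p = 5/n is exactly at the triangle threshold p ~ 1/n. Asymptotically E[X] → c³/6 = 5³/6 = 125/6 ≈ 20.833, a bounded constant. In this regime the triangle count is asymptotically Poisson(c³/6).

E[X] ≈ 20.456; in regime p = Θ(1/n^{1}) E[X] stays bounded (at the triangle threshold p ~ 1/n).


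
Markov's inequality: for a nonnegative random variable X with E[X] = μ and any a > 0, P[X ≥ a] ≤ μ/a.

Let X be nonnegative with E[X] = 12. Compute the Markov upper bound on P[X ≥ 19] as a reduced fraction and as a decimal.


μ = E[X] = 12, a = 19.
Markov: P[X ≥ 19] ≤ μ/a = (12)/19 = 12/19.
Numerically: ≈ 0.6316.
(Since a = 19 > μ = 12.0000, the bound 12/19 is < 1 and informative.)

P[X ≥ 19] ≤ 12/19 ≈ 0.6316.


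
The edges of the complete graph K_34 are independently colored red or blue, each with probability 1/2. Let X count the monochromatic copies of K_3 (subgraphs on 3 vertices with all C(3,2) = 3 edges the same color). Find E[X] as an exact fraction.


Let X = Σ_S X_S over the C(34, 3) = 5984 subsets S of size 3, where X_S = 1 if the K_3 on S is monochromatic.
For a fixed S, the K_3 on S has C(3, 2) = 3 edges. P[all 3 edges red] = (1/2)^3, and likewise for blue, so P[monochromatic] = 2·(1/2)^3 = 2^{1 − 3} = 1/4.
By linearity of expectation: E[X] = C(34, 3) · 2^{1 − 3} = 5984 · 1/4 = 1496.
Numerically: E[X] ≈ 1496.000000.

E[X] = C(34,3)·2^(1−C(3,2)) = 1496 ≈ 1496.000000.


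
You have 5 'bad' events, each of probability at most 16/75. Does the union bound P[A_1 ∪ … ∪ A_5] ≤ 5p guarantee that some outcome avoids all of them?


Union bound: P[∪_{i=1}^{5} A_i] ≤ Σ_i P[A_i] ≤ 5·p = 5·(16/75) = 16/15.
Numerically: 16/15 ≈ 1.0667.
Is 16/15 < 1? NO.
Since the bound 16/15 is ≥ 1, the union bound is uninformative here; it does NOT by itself certify existence.

5·p = 16/15 ≈ 1.0667; existence NOT certified by the union bound.


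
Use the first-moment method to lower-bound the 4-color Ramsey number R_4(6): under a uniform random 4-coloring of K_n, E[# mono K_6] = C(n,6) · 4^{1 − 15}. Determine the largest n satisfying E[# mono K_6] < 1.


We need C(n, 6) · 4^{1 − 15} < 1, i.e. C(n, 6) < 4^{15 − 1} = 268435456.
Check values of n near the boundary:
  n = 76: C(76, 6) = 218618940; 218618940 < 268435456? YES
  n = 77: C(77, 6) = 237093780; 237093780 < 268435456? YES
  n = 78: C(78, 6) = 256851595; 256851595 < 268435456? YES
  n = 79: C(79, 6) = 277962685; 277962685 < 268435456? NO
  n = 80: C(80, 6) = 300500200; 300500200 < 268435456? NO
  n = 81: C(81, 6) = 324540216; 324540216 < 268435456? NO
The largest n with C(n, 6) < 268435456 is n = 78 (where E[X] = 256851595/268435456 ≈ 0.9568468). Hence R_4(6) > 78, i.e. R_4(6) ≥ 79.

Largest n = 78; hence R_4(6) > 78.


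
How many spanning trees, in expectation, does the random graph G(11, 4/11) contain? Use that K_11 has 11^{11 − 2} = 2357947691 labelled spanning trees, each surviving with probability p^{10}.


K_11 has 11^{11 − 2} = 2357947691 labelled spanning trees.
For each such spanning tree H, let X_H = 1 if all 10 edges of H are present in G. Then P[X_H = 1] = p^{10} = (4/11)^{10} = 1048576/25937424601.
By linearity: E[X] = Σ_H E[X_H] = 2357947691 · p^{10} = 2357947691 · 1048576/25937424601 = 1048576/11.
Numerically: E[X] ≈ 9.533e+04.

E[X] = 2357947691 · (4/11)^{10} = 1048576/11 ≈ 9.533e+04.


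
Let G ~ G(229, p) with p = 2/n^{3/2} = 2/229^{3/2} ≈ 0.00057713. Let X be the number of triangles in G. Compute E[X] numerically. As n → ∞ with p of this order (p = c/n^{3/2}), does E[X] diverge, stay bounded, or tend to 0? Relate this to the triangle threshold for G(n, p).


Number of potential triangles: C(229, 3) = 1975354.
Each occurs with probability p³ ≈ (0.00057713)³ ≈ 1.9223405e-10.
By linearity: E[X] = C(229, 3)·p³ ≈ 1975354 · 1.9223405e-10 ≈ 0.00038.
Since α = 3/2 > 1, p = c/n^{3/2} = o(1/n) is below the triangle threshold p ~ 1/n. Asymptotically E[X] ~ (c³/6)·n^{3(1−α)} = (2³/6)·n^{-1.5} → 0, so by Markov's inequality G has no triangles w.h.p.

E[X] ≈ 0.00038; in regime p = Θ(1/n^{3/2}) E[X] tends to 0 (below the triangle threshold p ~ 1/n).


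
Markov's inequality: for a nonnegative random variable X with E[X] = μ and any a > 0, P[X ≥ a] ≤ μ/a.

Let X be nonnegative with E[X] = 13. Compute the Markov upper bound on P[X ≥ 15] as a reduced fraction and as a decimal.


μ = E[X] = 13, a = 15.
Markov: P[X ≥ 15] ≤ μ/a = (13)/15 = 13/15.
Numerically: ≈ 0.8667.
(Since a = 15 > μ = 13.0000, the bound 13/15 is < 1 and informative.)

P[X ≥ 15] ≤ 13/15 ≈ 0.8667.


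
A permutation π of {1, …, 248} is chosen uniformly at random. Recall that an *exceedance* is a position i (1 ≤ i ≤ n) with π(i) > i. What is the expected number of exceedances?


Write X = Σ_{i=1}^{248} X_i, where X_i = 1_{π(i) > i}.
For each fixed i, π(i) is uniform over {1, …, 248} (marginal of a uniform permutation), so P[π(i) > i] = (n − i)/n. Summing: Σ_{i=1}^{248} (n − i)/n = (0 + 1 + … + 247)/248 = 248(248 − 1)/(2·248) = (248 − 1)/2.
Hence E[X] = Σ_{i=1}^{248} (248 − i)/248 = 247/2 ≈ 123.50000.

E[X] = 247/2 = 123.50000.


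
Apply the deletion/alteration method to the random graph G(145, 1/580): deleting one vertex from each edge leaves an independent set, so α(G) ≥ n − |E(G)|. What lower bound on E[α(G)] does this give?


E[|E(G)|] = C(145, 2)·p = 10440 · (1/580) = 18.
E[α(G)] ≥ n − E[|E(G)|] = 145 − 18 = 127.
Numerically: ≈ 127.00000.
(This is only a lower bound; the true E[α(G)] may be larger.)

E[α(G)] ≥ 127 ≈ 127.00000.


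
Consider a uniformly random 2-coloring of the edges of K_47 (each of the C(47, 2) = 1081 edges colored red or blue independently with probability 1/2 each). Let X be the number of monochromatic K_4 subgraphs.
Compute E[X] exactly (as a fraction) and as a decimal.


Let X = Σ_S X_S over the C(47, 4) = 178365 subsets S of size 4, where X_S = 1 if the K_4 on S is monochromatic.
For a fixed S, the K_4 on S has C(4, 2) = 6 edges. P[all 6 edges red] = (1/2)^6, and likewise for blue, so P[monochromatic] = 2·(1/2)^6 = 2^{1 − 6} = 1/32.
By linearity of expectation: E[X] = C(47, 4) · 2^{1 − 6} = 178365 · 1/32 = 178365/32.
Numerically: E[X] ≈ 5573.906250.

E[X] = C(47,4)·2^(1−C(4,2)) = 178365/32 ≈ 5573.906250.


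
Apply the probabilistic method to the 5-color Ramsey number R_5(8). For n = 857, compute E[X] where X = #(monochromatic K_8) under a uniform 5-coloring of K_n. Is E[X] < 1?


E[X] = C(857, 8) · 5^{1 − 28} = 6983854138365964575 · 5^{−27} = 6983854138365964575/7450580596923828125.
As a reduced fraction: E[X] = 279354165534638583/298023223876953125 ≈ 0.9373570.
Is E[X] < 1? YES.
Since E[X] < 1, there exists a 5-coloring of K_{857} with no monochromatic K_8; hence R_5(8) > 857.

E[X] = 279354165534638583/298023223876953125 ≈ 0.9373570; E[X] < 1, so R_5(8) > 857.


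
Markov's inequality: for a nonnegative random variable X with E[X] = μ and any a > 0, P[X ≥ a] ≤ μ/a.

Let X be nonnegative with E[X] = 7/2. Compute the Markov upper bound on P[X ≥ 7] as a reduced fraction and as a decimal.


μ = E[X] = 7/2, a = 7.
Markov: P[X ≥ 7] ≤ μ/a = (7/2)/7 = 1/2.
Numerically: ≈ 0.50000.
(Since a = 7 > μ = 3.50000, the bound 1/2 is < 1 and informative.)

P[X ≥ 7] ≤ 1/2 ≈ 0.50000.


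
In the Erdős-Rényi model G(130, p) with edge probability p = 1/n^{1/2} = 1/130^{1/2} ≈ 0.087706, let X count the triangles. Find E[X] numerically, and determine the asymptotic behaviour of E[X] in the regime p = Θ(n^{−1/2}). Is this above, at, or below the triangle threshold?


Number of potential triangles: C(130, 3) = 357760.
Each occurs with probability p³ ≈ (0.087706)³ ≈ 6.7466001e-04.
By linearity: E[X] = C(130, 3)·p³ ≈ 357760 · 6.7466001e-04 ≈ 241.36637.
Since α = 1/2 < 1, p = c/n^{1/2} ≫ 1/n is above the triangle threshold p ~ 1/n. Asymptotically E[X] ~ (c³/6)·n^{3(1−α)} = (1³/6)·n^{1.5} → ∞; triangles are abundant w.h.p.

E[X] ≈ 241.36637; in regime p = Θ(1/n^{1/2}) E[X] diverges (above the triangle threshold p ~ 1/n).


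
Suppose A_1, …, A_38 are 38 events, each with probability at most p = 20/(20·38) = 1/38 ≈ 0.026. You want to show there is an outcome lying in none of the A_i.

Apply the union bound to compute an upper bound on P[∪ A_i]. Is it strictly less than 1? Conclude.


Union bound: P[∪_{i=1}^{38} A_i] ≤ Σ_i P[A_i] ≤ 38·p = 38·(1/38) = 1.
Numerically: 1 ≈ 1.000.
Is 1 < 1? NO.
Since the bound 1 is ≥ 1, the union bound is uninformative here; it does NOT by itself certify existence.

38·p = 1 ≈ 1.000; existence NOT certified by the union bound.


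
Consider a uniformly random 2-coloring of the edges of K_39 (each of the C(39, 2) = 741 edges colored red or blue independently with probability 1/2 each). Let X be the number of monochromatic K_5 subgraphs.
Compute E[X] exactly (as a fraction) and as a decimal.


Let X = Σ_S X_S over the C(39, 5) = 575757 subsets S of size 5, where X_S = 1 if the K_5 on S is monochromatic.
For a fixed S, the K_5 on S has C(5, 2) = 10 edges. P[all 10 edges red] = (1/2)^10, and likewise for blue, so P[monochromatic] = 2·(1/2)^10 = 2^{1 − 10} = 1/512.
By linearity: E[X] = C(39, 5) · 2^{1 − 10} = 575757 · 1/512 = 575757/512.
Numerically: E[X] ≈ 1124.52539.

E[X] = C(39,5)·2^(1−C(5,2)) = 575757/512 ≈ 1124.52539.


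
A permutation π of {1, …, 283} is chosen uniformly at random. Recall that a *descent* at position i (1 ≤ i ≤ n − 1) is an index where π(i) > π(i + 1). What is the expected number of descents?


Write X = Σ X_I over i = 1, …, 282, with X_I the indicator of one descent.
There are 282 indicators.
For each fixed i, the pair (π(i), π(i+1)) is a uniformly random ordered pair of distinct values from {1, …, 283}; by symmetry P[π(i) > π(i+1)] = 1/2.
By linearity: E[X] = 282 · (1/2) = (283 − 1) · (1/2) = 141 ≈ 141.00000.

E[X] = 141 = 141.00000.


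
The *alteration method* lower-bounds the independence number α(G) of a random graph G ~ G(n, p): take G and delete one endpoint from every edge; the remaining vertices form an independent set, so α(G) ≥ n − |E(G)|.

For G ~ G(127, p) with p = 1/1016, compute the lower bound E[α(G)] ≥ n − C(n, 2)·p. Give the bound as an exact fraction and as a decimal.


E[|E(G)|] = C(127, 2)·p = 8001 · (1/1016) = 63/8.
E[α(G)] ≥ n − E[|E(G)|] = 127 − 63/8 = 953/8.
Numerically: ≈ 119.12500.
(This is only a lower bound; the true E[α(G)] may be larger.)

E[α(G)] ≥ 953/8 ≈ 119.12500.


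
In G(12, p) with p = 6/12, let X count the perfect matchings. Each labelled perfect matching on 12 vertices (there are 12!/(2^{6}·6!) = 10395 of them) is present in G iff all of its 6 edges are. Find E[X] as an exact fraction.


K_12 has 12!/(2^{6}·6!) = 10395 labelled perfect matchings.
For each such perfect matching H, let X_H = 1 if all 6 edges of H are present in G. Then P[X_H = 1] = p^{6} = (1/2)^{6} = 1/64.
By linearity: E[X] = Σ_H E[X_H] = 10395 · p^{6} = 10395 · 1/64 = 10395/64.
Numerically: E[X] ≈ 162.42.

E[X] = 10395 · (1/2)^{6} = 10395/64 ≈ 162.42.


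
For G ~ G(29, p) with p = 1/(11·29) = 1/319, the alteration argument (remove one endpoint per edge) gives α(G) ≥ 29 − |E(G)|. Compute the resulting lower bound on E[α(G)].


E[|E(G)|] = C(29, 2)·p = 406 · (1/319) = 14/11.
E[α(G)] ≥ n − E[|E(G)|] = 29 − 14/11 = 305/11.
Numerically: ≈ 27.72727.
(This is only a lower bound; the true E[α(G)] may be larger.)

E[α(G)] ≥ 305/11 ≈ 27.72727.


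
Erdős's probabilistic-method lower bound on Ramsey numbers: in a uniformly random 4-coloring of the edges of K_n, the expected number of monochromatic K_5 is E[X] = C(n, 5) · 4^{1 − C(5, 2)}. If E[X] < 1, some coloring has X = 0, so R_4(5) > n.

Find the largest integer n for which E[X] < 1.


We need C(n, 5) · 4^{1 − 10} < 1, i.e. C(n, 5) < 4^{10 − 1} = 262144.
Check values of n near the boundary:
  n = 28: C(28, 5) = 98280; 98280 < 262144? YES
  n = 29: C(29, 5) = 118755; 118755 < 262144? YES
  n = 30: C(30, 5) = 142506; 142506 < 262144? YES
  n = 31: C(31, 5) = 169911; 169911 < 262144? YES
  n = 32: C(32, 5) = 201376; 201376 < 262144? YES
  n = 33: C(33, 5) = 237336; 237336 < 262144? YES
  n = 34: C(34, 5) = 278256; 278256 < 262144? NO
  n = 35: C(35, 5) = 324632; 324632 < 262144? NO
The largest n with C(n, 5) < 262144 is n = 33 (where E[X] = 29667/32768 ≈ 0.9053650). Hence R_4(5) > 33, i.e. R_4(5) ≥ 34.

Largest n = 33; hence R_4(5) > 33.


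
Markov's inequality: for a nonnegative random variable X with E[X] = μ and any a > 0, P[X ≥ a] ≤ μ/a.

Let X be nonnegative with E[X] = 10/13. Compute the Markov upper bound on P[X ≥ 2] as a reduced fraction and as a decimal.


μ = E[X] = 10/13, a = 2.
Markov: P[X ≥ 2] ≤ μ/a = (10/13)/2 = 5/13.
Numerically: ≈ 0.38462.
(Since a = 2 > μ = 0.76923, the bound 5/13 is < 1 and informative.)

P[X ≥ 2] ≤ 5/13 ≈ 0.38462.


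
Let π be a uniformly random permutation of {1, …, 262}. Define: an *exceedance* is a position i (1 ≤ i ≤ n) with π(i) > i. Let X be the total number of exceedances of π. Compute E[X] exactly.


Write X = Σ_{i=1}^{262} X_i, where X_i = 1_{π(i) > i}.
For each fixed i, π(i) is uniform over {1, …, 262} (marginal of a uniform permutation), so P[π(i) > i] = (n − i)/n. Summing: Σ_{i=1}^{262} (n − i)/n = (0 + 1 + … + 261)/262 = 262(262 − 1)/(2·262) = (262 − 1)/2.
Hence E[X] = Σ_{i=1}^{262} (262 − i)/262 = 261/2 ≈ 130.500.

E[X] = 261/2 = 130.500.


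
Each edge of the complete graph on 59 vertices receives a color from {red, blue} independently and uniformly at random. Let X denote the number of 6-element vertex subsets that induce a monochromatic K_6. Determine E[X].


Let X = Σ_S X_S over the C(59, 6) = 45057474 subsets S of size 6, where X_S = 1 if the K_6 on S is monochromatic.
For a fixed S, the K_6 on S has C(6, 2) = 15 edges. P[all 15 edges red] = (1/2)^15, and likewise for blue, so P[monochromatic] = 2·(1/2)^15 = 2^{1 − 15} = 1/16384.
By linearity of expectation: E[X] = C(59, 6) · 2^{1 − 15} = 45057474 · 1/16384 = 22528737/8192.
Numerically: E[X] ≈ 2750.08997.

E[X] = C(59,6)·2^(1−C(6,2)) = 22528737/8192 ≈ 2750.08997.


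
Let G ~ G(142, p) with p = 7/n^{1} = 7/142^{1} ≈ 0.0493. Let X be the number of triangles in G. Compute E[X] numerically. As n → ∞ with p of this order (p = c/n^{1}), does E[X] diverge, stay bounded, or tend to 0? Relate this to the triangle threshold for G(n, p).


Number of potential triangles: C(142, 3) = 467180.
Each occurs with probability p³ ≈ (0.0493)³ ≈ 1.19792e-04.
By linearity: E[X] = C(142, 3)·p³ ≈ 467180 · 1.19792e-04 ≈ 55.965.
Here α = 1, so p = 7/n is exactly at the triangle threshold p ~ 1/n. Asymptotically E[X] → c³/6 = 7³/6 = 343/6 ≈ 57.167, a bounded constant. In this regime the triangle count is asymptotically Poisson(c³/6).

E[X] ≈ 55.965; in regime p = Θ(1/n^{1}) E[X] stays bounded (at the triangle threshold p ~ 1/n).


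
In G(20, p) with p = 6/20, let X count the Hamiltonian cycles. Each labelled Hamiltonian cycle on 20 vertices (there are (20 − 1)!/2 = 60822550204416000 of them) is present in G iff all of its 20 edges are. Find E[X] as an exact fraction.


K_20 has (20 − 1)!/2 = 60822550204416000 labelled Hamiltonian cycles.
For each such Hamiltonian cycle H, let X_H = 1 if all 20 edges of H are present in G. Then P[X_H = 1] = p^{20} = (3/10)^{20} = 3486784401/100000000000000000000.
By linearity: E[X] = Σ_H E[X_H] = 60822550204416000 · p^{20} = 60822550204416000 · 3486784401/100000000000000000000 = 51776152168407487821/24414062500000.
Numerically: E[X] ≈ 2.12075e+06.

E[X] = 60822550204416000 · (3/10)^{20} = 51776152168407487821/24414062500000 ≈ 2.12075e+06.


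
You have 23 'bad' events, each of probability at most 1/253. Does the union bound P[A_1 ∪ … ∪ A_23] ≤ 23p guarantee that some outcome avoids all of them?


Union bound: P[∪_{i=1}^{23} A_i] ≤ Σ_i P[A_i] ≤ 23·p = 23·(1/253) = 1/11.
Numerically: 1/11 ≈ 0.09091.
Is 1/11 < 1? YES.
Since P[∪ A_i] ≤ 1/11 < 1, the complement has P[∩ A_i^c] ≥ 1 − 1/11 = 10/11 > 0, so some outcome avoids every A_i.

23·p = 1/11 ≈ 0.09091; existence CERTIFIED by the union bound.


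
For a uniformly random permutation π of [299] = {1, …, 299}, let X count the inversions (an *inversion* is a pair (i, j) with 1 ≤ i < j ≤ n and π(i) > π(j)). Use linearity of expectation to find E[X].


Write X = Σ X_I over the C(299, 2) = 44551 pairs i < j, with X_I the indicator of one inversion.
There are 44551 indicators.
For each fixed pair i < j, the values π(i) and π(j) are two distinct elements of {1, …, 299} in uniformly random order; by symmetry P[π(i) > π(j)] = 1/2.
By linearity: E[X] = 44551 · (1/2) = C(299, 2) · (1/2) = 44551/2 = 44551/2 ≈ 22275.500000.

E[X] = 44551/2 = 22275.500000.


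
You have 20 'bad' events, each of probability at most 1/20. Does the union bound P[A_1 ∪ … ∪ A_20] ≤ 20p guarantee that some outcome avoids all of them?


Union bound: P[∪_{i=1}^{20} A_i] ≤ Σ_i P[A_i] ≤ 20·p = 20·(1/20) = 1.
Numerically: 1 ≈ 1.0000000.
Is 1 < 1? NO.
Since the bound 1 is ≥ 1, the union bound is uninformative here; it does NOT by itself certify existence.

20·p = 1 ≈ 1.0000000; existence NOT certified by the union bound.


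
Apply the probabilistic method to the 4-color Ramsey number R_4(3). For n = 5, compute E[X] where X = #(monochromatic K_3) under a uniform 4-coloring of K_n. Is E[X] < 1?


E[X] = C(5, 3) · 4^{1 − 3} = 10 · 4^{−2} = 10/16.
As a reduced fraction: E[X] = 5/8 ≈ 0.625.
Is E[X] < 1? YES.
Since E[X] < 1, there exists a 4-coloring of K_{5} with no monochromatic K_3; hence R_4(3) > 5.

E[X] = 5/8 ≈ 0.625; E[X] < 1, so R_4(3) > 5.


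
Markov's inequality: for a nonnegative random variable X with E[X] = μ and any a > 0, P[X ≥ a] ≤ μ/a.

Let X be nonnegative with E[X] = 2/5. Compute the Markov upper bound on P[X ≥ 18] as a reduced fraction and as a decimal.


μ = E[X] = 2/5, a = 18.
Markov: P[X ≥ 18] ≤ μ/a = (2/5)/18 = 1/45.
Numerically: ≈ 0.02222.
(Since a = 18 > μ = 0.40000, the bound 1/45 is < 1 and informative.)

P[X ≥ 18] ≤ 1/45 ≈ 0.02222.


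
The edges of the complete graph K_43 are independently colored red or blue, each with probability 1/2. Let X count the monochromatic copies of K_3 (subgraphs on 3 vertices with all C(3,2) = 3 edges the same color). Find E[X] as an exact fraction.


Let X = Σ_S X_S over the C(43, 3) = 12341 subsets S of size 3, where X_S = 1 if the K_3 on S is monochromatic.
For a fixed S, the K_3 on S has C(3, 2) = 3 edges. P[all 3 edges red] = (1/2)^3, and likewise for blue, so P[monochromatic] = 2·(1/2)^3 = 2^{1 − 3} = 1/4.
By linearity: E[X] = C(43, 3) · 2^{1 − 3} = 12341 · 1/4 = 12341/4.
Numerically: E[X] ≈ 3085.250.

E[X] = C(43,3)·2^(1−C(3,2)) = 12341/4 ≈ 3085.250.


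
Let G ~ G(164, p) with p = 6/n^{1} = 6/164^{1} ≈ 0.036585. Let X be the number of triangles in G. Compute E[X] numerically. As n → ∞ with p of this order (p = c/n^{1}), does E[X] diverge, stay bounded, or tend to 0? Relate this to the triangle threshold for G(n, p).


Number of potential triangles: C(164, 3) = 721764.
Each occurs with probability p³ ≈ (0.036585)³ ≈ 4.8969110e-05.
By linearity: E[X] = C(164, 3)·p³ ≈ 721764 · 4.8969110e-05 ≈ 35.34414.
Here α = 1, so p = 6/n is exactly at the triangle threshold p ~ 1/n. Asymptotically E[X] → c³/6 = 6³/6 = 36 ≈ 36.00000, a bounded constant. In this regime the triangle count is asymptotically Poisson(c³/6).

E[X] ≈ 35.34414; in regime p = Θ(1/n^{1}) E[X] stays bounded (at the triangle threshold p ~ 1/n).


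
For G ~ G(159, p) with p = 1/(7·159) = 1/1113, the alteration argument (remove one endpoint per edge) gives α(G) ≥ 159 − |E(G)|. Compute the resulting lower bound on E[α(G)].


E[|E(G)|] = C(159, 2)·p = 12561 · (1/1113) = 79/7.
E[α(G)] ≥ n − E[|E(G)|] = 159 − 79/7 = 1034/7.
Numerically: ≈ 147.71429.
(This is only a lower bound; the true E[α(G)] may be larger.)

E[α(G)] ≥ 1034/7 ≈ 147.71429.


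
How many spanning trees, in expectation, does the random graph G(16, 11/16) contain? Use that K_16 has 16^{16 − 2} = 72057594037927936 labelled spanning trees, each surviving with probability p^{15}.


K_16 has 16^{16 − 2} = 72057594037927936 labelled spanning trees.
For each such spanning tree H, let X_H = 1 if all 15 edges of H are present in G. Then P[X_H = 1] = p^{15} = (11/16)^{15} = 4177248169415651/1152921504606846976.
By linearity: E[X] = Σ_H E[X_H] = 72057594037927936 · p^{15} = 72057594037927936 · 4177248169415651/1152921504606846976 = 4177248169415651/16.
Numerically: E[X] ≈ 2.61e+14.

E[X] = 72057594037927936 · (11/16)^{15} = 4177248169415651/16 ≈ 2.61e+14.


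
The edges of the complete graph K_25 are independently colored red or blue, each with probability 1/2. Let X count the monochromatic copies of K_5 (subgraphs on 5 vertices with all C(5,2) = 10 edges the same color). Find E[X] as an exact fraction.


Let X = Σ_S X_S over the C(25, 5) = 53130 subsets S of size 5, where X_S = 1 if the K_5 on S is monochromatic.
For a fixed S, the K_5 on S has C(5, 2) = 10 edges. P[all 10 edges red] = (1/2)^10, and likewise for blue, so P[monochromatic] = 2·(1/2)^10 = 2^{1 − 10} = 1/512.
Summing: E[X] = C(25, 5) · 2^{1 − 10} = 53130 · 1/512 = 26565/256.
Numerically: E[X] ≈ 103.770.

E[X] = C(25,5)·2^(1−C(5,2)) = 26565/256 ≈ 103.770.


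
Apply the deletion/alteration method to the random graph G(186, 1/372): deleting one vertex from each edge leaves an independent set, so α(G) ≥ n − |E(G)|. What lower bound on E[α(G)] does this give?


E[|E(G)|] = C(186, 2)·p = 17205 · (1/372) = 185/4.
E[α(G)] ≥ n − E[|E(G)|] = 186 − 185/4 = 559/4.
Numerically: ≈ 139.75000.
(This is only a lower bound; the true E[α(G)] may be larger.)

E[α(G)] ≥ 559/4 ≈ 139.75000.


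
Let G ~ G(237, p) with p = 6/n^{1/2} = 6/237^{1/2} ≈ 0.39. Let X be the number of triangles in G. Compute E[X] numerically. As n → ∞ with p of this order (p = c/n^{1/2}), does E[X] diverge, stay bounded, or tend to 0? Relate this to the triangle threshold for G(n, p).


Number of potential triangles: C(237, 3) = 2190670.
Each occurs with probability p³ ≈ (0.39)³ ≈ 5.92013e-02.
By linearity: E[X] = C(237, 3)·p³ ≈ 2190670 · 5.92013e-02 ≈ 129690.508.
Since α = 1/2 < 1, p = c/n^{1/2} ≫ 1/n is above the triangle threshold p ~ 1/n. Asymptotically E[X] ~ (c³/6)·n^{3(1−α)} = (6³/6)·n^{1.5} → ∞; triangles are abundant w.h.p.

E[X] ≈ 129690.508; in regime p = Θ(1/n^{1/2}) E[X] diverges (above the triangle threshold p ~ 1/n).


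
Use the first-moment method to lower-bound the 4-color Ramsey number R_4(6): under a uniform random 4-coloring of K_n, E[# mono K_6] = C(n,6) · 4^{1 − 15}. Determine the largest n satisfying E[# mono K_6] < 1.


We need C(n, 6) · 4^{1 − 15} < 1, i.e. C(n, 6) < 4^{15 − 1} = 268435456.
Check values of n near the boundary:
  n = 72: C(72, 6) = 156238908; 156238908 < 268435456? YES
  n = 73: C(73, 6) = 170230452; 170230452 < 268435456? YES
  n = 74: C(74, 6) = 185250786; 185250786 < 268435456? YES
  n = 75: C(75, 6) = 201359550; 201359550 < 268435456? YES
  n = 76: C(76, 6) = 218618940; 218618940 < 268435456? YES
  n = 77: C(77, 6) = 237093780; 237093780 < 268435456? YES
  n = 78: C(78, 6) = 256851595; 256851595 < 268435456? YES
  n = 79: C(79, 6) = 277962685; 277962685 < 268435456? NO
The largest n with C(n, 6) < 268435456 is n = 78 (where E[X] = 256851595/268435456 ≈ 0.9568468). Hence R_4(6) > 78, i.e. R_4(6) ≥ 79.

Largest n = 78; hence R_4(6) > 78.


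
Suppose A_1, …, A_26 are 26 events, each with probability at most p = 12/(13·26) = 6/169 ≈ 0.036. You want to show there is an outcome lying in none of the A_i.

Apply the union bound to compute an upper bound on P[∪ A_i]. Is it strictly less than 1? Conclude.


Union bound: P[∪_{i=1}^{26} A_i] ≤ Σ_i P[A_i] ≤ 26·p = 26·(6/169) = 12/13.
Numerically: 12/13 ≈ 0.923.
Is 12/13 < 1? YES.
Since P[∪ A_i] ≤ 12/13 < 1, the complement has P[∩ A_i^c] ≥ 1 − 12/13 = 1/13 > 0, so some outcome avoids every A_i.

26·p = 12/13 ≈ 0.923; existence CERTIFIED by the union bound.


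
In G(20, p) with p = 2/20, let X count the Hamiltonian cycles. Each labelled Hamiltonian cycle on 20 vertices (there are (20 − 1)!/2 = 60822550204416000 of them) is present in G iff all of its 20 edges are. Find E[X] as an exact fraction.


K_20 has (20 − 1)!/2 = 60822550204416000 labelled Hamiltonian cycles.
For each such Hamiltonian cycle H, let X_H = 1 if all 20 edges of H are present in G. Then P[X_H = 1] = p^{20} = (1/10)^{20} = 1/100000000000000000000.
By linearity: E[X] = Σ_H E[X_H] = 60822550204416000 · p^{20} = 60822550204416000 · 1/100000000000000000000 = 14849255421/24414062500000.
Numerically: E[X] ≈ 0.000608226.

E[X] = 60822550204416000 · (1/10)^{20} = 14849255421/24414062500000 ≈ 0.000608226.
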